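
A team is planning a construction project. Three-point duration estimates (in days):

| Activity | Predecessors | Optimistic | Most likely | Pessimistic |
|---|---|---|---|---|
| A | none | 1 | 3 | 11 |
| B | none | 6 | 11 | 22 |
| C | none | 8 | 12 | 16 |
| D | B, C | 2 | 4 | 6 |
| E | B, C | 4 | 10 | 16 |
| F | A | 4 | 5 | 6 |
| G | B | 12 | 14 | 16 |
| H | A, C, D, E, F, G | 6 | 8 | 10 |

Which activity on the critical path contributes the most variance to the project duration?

te_A = (1 + 4·3 + 11)/6 = 24/6 = 4; σ²_A = ((11−1)/6)² = 2.778
te_B = (6 + 4·11 + 22)/6 = 72/6 = 12; σ²_B = ((22−6)/6)² = 7.111
te_C = (8 + 4·12 + 16)/6 = 72/6 = 12; σ²_C = ((16−8)/6)² = 1.778
te_D = (2 + 4·4 + 6)/6 = 24/6 = 4; σ²_D = ((6−2)/6)² = 0.444
te_E = (4 + 4·10 + 16)/6 = 60/6 = 10; σ²_E = ((16−4)/6)² = 4.000
te_F = (4 + 4·5 + 6)/6 = 30/6 = 5; σ²_F = ((6−4)/6)² = 0.111
te_G = (12 + 4·14 + 16)/6 = 84/6 = 14; σ²_G = ((16−12)/6)² = 0.444
te_H = (6 + 4·8 + 10)/6 = 48/6 = 8; σ²_H = ((10−6)/6)² = 0.444

Forward pass:
ES_A = 0; EF_A = 4
ES_B = 0; EF_B = 12
ES_C = 0; EF_C = 12
ES_D = max(EF_B=12, EF_C=12) = 12; EF_D = 12+4 = 16
ES_E = max(EF_B=12, EF_C=12) = 12; EF_E = 12+10 = 22
ES_F = 4; EF_F = 4+5 = 9
ES_G = 12; EF_G = 12+14 = 26
ES_H = max(EF_A=4, EF_C=12, EF_D=16, EF_E=22, EF_F=9, EF_G=26) = 26; EF_H = 26+8 = 34
Expected project duration μ = 34 days. Critical path: B → G → H.

Variances on critical path: σ²_B=7.111, σ²_G=0.444, σ²_H=0.444.
Largest is σ²_B = 7.111.

B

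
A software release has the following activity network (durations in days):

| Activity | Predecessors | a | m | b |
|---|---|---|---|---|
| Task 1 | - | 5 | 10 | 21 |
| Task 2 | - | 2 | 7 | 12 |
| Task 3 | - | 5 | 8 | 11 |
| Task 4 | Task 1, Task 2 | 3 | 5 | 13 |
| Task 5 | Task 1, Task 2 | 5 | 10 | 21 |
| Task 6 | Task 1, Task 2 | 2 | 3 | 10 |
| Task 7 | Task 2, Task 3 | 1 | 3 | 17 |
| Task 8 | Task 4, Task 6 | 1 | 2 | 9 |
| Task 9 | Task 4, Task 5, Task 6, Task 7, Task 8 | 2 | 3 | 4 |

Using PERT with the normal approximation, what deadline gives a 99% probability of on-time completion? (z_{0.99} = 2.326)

te_Task 1 = (5 + 4·10 + 21)/6 = 66/6 = 11; σ²_Task 1 = ((21−5)/6)² = 7.111
te_Task 2 = (2 + 4·7 + 12)/6 = 42/6 = 7; σ²_Task 2 = ((12−2)/6)² = 2.778
te_Task 3 = (5 + 4·8 + 11)/6 = 48/6 = 8; σ²_Task 3 = ((11−5)/6)² = 1.000
te_Task 4 = (3 + 4·5 + 13)/6 = 36/6 = 6; σ²_Task 4 = ((13−3)/6)² = 2.778
te_Task 5 = (5 + 4·10 + 21)/6 = 66/6 = 11; σ²_Task 5 = ((21−5)/6)² = 7.111
te_Task 6 = (2 + 4·3 + 10)/6 = 24/6 = 4; σ²_Task 6 = ((10−2)/6)² = 1.778
te_Task 7 = (1 + 4·3 + 17)/6 = 30/6 = 5; σ²_Task 7 = ((17−1)/6)² = 7.111
te_Task 8 = (1 + 4·2 + 9)/6 = 18/6 = 3; σ²_Task 8 = ((9−1)/6)² = 1.778
te_Task 9 = (2 + 4·3 + 4)/6 = 18/6 = 3; σ²_Task 9 = ((4−2)/6)² = 0.111

Forward pass:
ES_Task 1 = 0; EF_Task 1 = 11
ES_Task 2 = 0; EF_Task 2 = 7
ES_Task 3 = 0; EF_Task 3 = 8
ES_Task 4 = max(EF_Task 1=11, EF_Task 2=7) = 11; EF_Task 4 = 11+6 = 17
ES_Task 5 = max(EF_Task 1=11, EF_Task 2=7) = 11; EF_Task 5 = 11+11 = 22
ES_Task 6 = max(EF_Task 1=11, EF_Task 2=7) = 11; EF_Task 6 = 11+4 = 15
ES_Task 7 = max(EF_Task 2=7, EF_Task 3=8) = 8; EF_Task 7 = 8+5 = 13
ES_Task 8 = max(EF_Task 4=17, EF_Task 6=15) = 17; EF_Task 8 = 17+3 = 20
ES_Task 9 = max(EF_Task 4=17, EF_Task 5=22, EF_Task 6=15, EF_Task 7=13, EF_Task 8=20) = 22; EF_Task 9 = 22+3 = 25
Expected project duration μ = 25 days. Critical path: Task 1 → Task 5 → Task 9.

Variance along critical path = 7.111 + 7.111 + 0.111 = 14.333; σ = 3.786 days.
D = μ + z·σ = 25 + 2.326·3.786 = 33.8 days

33.8 days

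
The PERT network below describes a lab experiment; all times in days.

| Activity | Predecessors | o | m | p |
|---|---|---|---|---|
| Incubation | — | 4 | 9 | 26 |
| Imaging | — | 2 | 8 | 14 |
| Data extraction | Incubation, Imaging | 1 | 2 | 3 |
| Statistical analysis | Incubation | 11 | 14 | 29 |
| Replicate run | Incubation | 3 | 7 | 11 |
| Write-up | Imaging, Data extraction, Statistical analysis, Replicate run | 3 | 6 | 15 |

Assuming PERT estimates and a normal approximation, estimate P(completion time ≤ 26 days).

te_Incubation = (4 + 4·9 + 26)/6 = 66/6 = 11; σ²_Incubation = ((26−4)/6)² = 13.444
te_Imaging = (2 + 4·8 + 14)/6 = 48/6 = 8; σ²_Imaging = ((14−2)/6)² = 4.000
te_Data extraction = (1 + 4·2 + 3)/6 = 12/6 = 2; σ²_Data extraction = ((3−1)/6)² = 0.111
te_Statistical analysis = (11 + 4·14 + 29)/6 = 96/6 = 16; σ²_Statistical analysis = ((29−11)/6)² = 9.000
te_Replicate run = (3 + 4·7 + 11)/6 = 42/6 = 7; σ²_Replicate run = ((11−3)/6)² = 1.778
te_Write-up = (3 + 4·6 + 15)/6 = 42/6 = 7; σ²_Write-up = ((15−3)/6)² = 4.000

Forward pass:
ES_Incubation = 0; EF_Incubation = 11
ES_Imaging = 0; EF_Imaging = 8
ES_Data extraction = max(EF_Incubation=11, EF_Imaging=8) = 11; EF_Data extraction = 11+2 = 13
ES_Statistical analysis = 11; EF_Statistical analysis = 11+16 = 27
ES_Replicate run = 11; EF_Replicate run = 11+7 = 18
ES_Write-up = max(EF_Imaging=8, EF_Data extraction=13, EF_Statistical analysis=27, EF_Replicate run=18) = 27; EF_Write-up = 27+7 = 34
Expected project duration μ = 34 days. Critical path: Incubation → Statistical analysis → Write-up.

Variance along critical path = 13.444 + 9.000 + 4.000 = 26.444; σ = √26.444 = 5.142 days.
Z = (26 − 34) / 5.142 = -1.556
P(T ≤ 26) = Φ(-1.556) ≈ 0.060

0.060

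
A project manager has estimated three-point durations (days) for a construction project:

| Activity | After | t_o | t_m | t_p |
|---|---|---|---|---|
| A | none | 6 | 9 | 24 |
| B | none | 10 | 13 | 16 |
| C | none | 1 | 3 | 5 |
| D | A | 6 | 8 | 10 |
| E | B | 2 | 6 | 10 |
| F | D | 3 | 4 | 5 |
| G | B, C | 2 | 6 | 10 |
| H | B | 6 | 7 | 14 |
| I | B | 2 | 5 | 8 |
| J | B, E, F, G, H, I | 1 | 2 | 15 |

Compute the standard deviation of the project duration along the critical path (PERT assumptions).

3.87 days

te_A = (6 + 4·9 + 24)/6 = 66/6 = 11; σ²_A = ((24−6)/6)² = 9.000
te_B = (10 + 4·13 + 16)/6 = 78/6 = 13; σ²_B = ((16−10)/6)² = 1.000
te_C = (1 + 4·3 + 5)/6 = 18/6 = 3; σ²_C = ((5−1)/6)² = 0.444
te_D = (6 + 4·8 + 10)/6 = 48/6 = 8; σ²_D = ((10−6)/6)² = 0.444
te_E = (2 + 4·6 + 10)/6 = 36/6 = 6; σ²_E = ((10−2)/6)² = 1.778
te_F = (3 + 4·4 + 5)/6 = 24/6 = 4; σ²_F = ((5−3)/6)² = 0.111
te_G = (2 + 4·6 + 10)/6 = 36/6 = 6; σ²_G = ((10−2)/6)² = 1.778
te_H = (6 + 4·7 + 14)/6 = 48/6 = 8; σ²_H = ((14−6)/6)² = 1.778
te_I = (2 + 4·5 + 8)/6 = 30/6 = 5; σ²_I = ((8−2)/6)² = 1.000
te_J = (1 + 4·2 + 15)/6 = 24/6 = 4; σ²_J = ((15−1)/6)² = 5.444

Forward pass:
ES_A = 0; EF_A = 11
ES_B = 0; EF_B = 13
ES_C = 0; EF_C = 3
ES_D = 11; EF_D = 11+8 = 19
ES_E = 13; EF_E = 13+6 = 19
ES_F = 19; EF_F = 19+4 = 23
ES_G = max(EF_B=13, EF_C=3) = 13; EF_G = 13+6 = 19
ES_H = 13; EF_H = 13+8 = 21
ES_I = 13; EF_I = 13+5 = 18
ES_J = max(EF_B=13, EF_E=19, EF_F=23, EF_G=19, EF_H=21, EF_I=18) = 23; EF_J = 23+4 = 27
Expected project duration μ = 27 days. Critical path: A → D → F → J.

Variance along critical path = 9.000 + 0.444 + 0.111 + 5.444 = 15.000
σ = √15.000 = 3.873 days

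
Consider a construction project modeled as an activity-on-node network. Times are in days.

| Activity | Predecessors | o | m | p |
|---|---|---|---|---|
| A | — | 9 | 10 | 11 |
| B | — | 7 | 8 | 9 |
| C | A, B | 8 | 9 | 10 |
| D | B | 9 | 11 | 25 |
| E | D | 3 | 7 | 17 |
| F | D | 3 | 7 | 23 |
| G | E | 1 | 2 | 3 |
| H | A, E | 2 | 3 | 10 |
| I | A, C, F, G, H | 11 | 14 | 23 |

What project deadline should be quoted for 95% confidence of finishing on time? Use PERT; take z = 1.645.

te_A = (9 + 4·10 + 11)/6 = 60/6 = 10; σ²_A = ((11−9)/6)² = 0.111
te_B = (7 + 4·8 + 9)/6 = 48/6 = 8; σ²_B = ((9−7)/6)² = 0.111
te_C = (8 + 4·9 + 10)/6 = 54/6 = 9; σ²_C = ((10−8)/6)² = 0.111
te_D = (9 + 4·11 + 25)/6 = 78/6 = 13; σ²_D = ((25−9)/6)² = 7.111
te_E = (3 + 4·7 + 17)/6 = 48/6 = 8; σ²_E = ((17−3)/6)² = 5.444
te_F = (3 + 4·7 + 23)/6 = 54/6 = 9; σ²_F = ((23−3)/6)² = 11.111
te_G = (1 + 4·2 + 3)/6 = 12/6 = 2; σ²_G = ((3−1)/6)² = 0.111
te_H = (2 + 4·3 + 10)/6 = 24/6 = 4; σ²_H = ((10−2)/6)² = 1.778
te_I = (11 + 4·14 + 23)/6 = 90/6 = 15; σ²_I = ((23−11)/6)² = 4.000

Forward pass:
ES_A = 0; EF_A = 10
ES_B = 0; EF_B = 8
ES_C = max(EF_A=10, EF_B=8) = 10; EF_C = 10+9 = 19
ES_D = 8; EF_D = 8+13 = 21
ES_E = 21; EF_E = 21+8 = 29
ES_F = 21; EF_F = 21+9 = 30
ES_G = 29; EF_G = 29+2 = 31
ES_H = max(EF_A=10, EF_E=29) = 29; EF_H = 29+4 = 33
ES_I = max(EF_A=10, EF_C=19, EF_F=30, EF_G=31, EF_H=33) = 33; EF_I = 33+15 = 48
Expected project duration μ = 48 days. Critical path: B → D → E → H → I.

Variance along critical path = 0.111 + 7.111 + 5.444 + 1.778 + 4.000 = 18.444; σ = 4.295 days.
D = μ + z·σ = 48 + 1.645·4.295 = 55.1 days

55.1 days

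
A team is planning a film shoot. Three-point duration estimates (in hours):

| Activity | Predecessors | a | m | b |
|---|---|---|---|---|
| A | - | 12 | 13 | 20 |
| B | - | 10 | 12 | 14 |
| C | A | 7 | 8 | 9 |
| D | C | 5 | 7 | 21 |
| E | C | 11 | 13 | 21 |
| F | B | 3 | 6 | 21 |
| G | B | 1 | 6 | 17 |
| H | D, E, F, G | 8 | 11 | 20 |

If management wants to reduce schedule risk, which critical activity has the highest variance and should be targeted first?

te_A = (12 + 4·13 + 20)/6 = 84/6 = 14; σ²_A = ((20−12)/6)² = 1.778
te_B = (10 + 4·12 + 14)/6 = 72/6 = 12; σ²_B = ((14−10)/6)² = 0.444
te_C = (7 + 4·8 + 9)/6 = 48/6 = 8; σ²_C = ((9−7)/6)² = 0.111
te_D = (5 + 4·7 + 21)/6 = 54/6 = 9; σ²_D = ((21−5)/6)² = 7.111
te_E = (11 + 4·13 + 21)/6 = 84/6 = 14; σ²_E = ((21−11)/6)² = 2.778
te_F = (3 + 4·6 + 21)/6 = 48/6 = 8; σ²_F = ((21−3)/6)² = 9.000
te_G = (1 + 4·6 + 17)/6 = 42/6 = 7; σ²_G = ((17−1)/6)² = 7.111
te_H = (8 + 4·11 + 20)/6 = 72/6 = 12; σ²_H = ((20−8)/6)² = 4.000

Forward pass:
ES_A = 0; EF_A = 14
ES_B = 0; EF_B = 12
ES_C = 14; EF_C = 14+8 = 22
ES_D = 22; EF_D = 22+9 = 31
ES_E = 22; EF_E = 22+14 = 36
ES_F = 12; EF_F = 12+8 = 20
ES_G = 12; EF_G = 12+7 = 19
ES_H = max(EF_D=31, EF_E=36, EF_F=20, EF_G=19) = 36; EF_H = 36+12 = 48
Expected project duration μ = 48 hours. Critical path: A → C → E → H.

Variances on critical path: σ²_A=1.778, σ²_C=0.111, σ²_E=2.778, σ²_H=4.000.
Largest is σ²_H = 4.000.

H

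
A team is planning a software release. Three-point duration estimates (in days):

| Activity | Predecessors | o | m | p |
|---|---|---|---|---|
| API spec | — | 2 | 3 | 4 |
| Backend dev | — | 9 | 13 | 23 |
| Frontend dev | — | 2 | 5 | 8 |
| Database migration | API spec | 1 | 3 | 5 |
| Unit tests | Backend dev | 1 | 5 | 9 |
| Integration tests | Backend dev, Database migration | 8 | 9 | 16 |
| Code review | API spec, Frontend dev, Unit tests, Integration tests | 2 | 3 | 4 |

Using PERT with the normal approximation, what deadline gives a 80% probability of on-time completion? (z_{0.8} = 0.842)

29.3 days

te_API spec = (2 + 4·3 + 4)/6 = 18/6 = 3; σ²_API spec = ((4−2)/6)² = 0.111
te_Backend dev = (9 + 4·13 + 23)/6 = 84/6 = 14; σ²_Backend dev = ((23−9)/6)² = 5.444
te_Frontend dev = (2 + 4·5 + 8)/6 = 30/6 = 5; σ²_Frontend dev = ((8−2)/6)² = 1.000
te_Database migration = (1 + 4·3 + 5)/6 = 18/6 = 3; σ²_Database migration = ((5−1)/6)² = 0.444
te_Unit tests = (1 + 4·5 + 9)/6 = 30/6 = 5; σ²_Unit tests = ((9−1)/6)² = 1.778
te_Integration tests = (8 + 4·9 + 16)/6 = 60/6 = 10; σ²_Integration tests = ((16−8)/6)² = 1.778
te_Code review = (2 + 4·3 + 4)/6 = 18/6 = 3; σ²_Code review = ((4−2)/6)² = 0.111

Forward pass:
ES_API spec = 0; EF_API spec = 3
ES_Backend dev = 0; EF_Backend dev = 14
ES_Frontend dev = 0; EF_Frontend dev = 5
ES_Database migration = 3; EF_Database migration = 3+3 = 6
ES_Unit tests = 14; EF_Unit tests = 14+5 = 19
ES_Integration tests = max(EF_Backend dev=14, EF_Database migration=6) = 14; EF_Integration tests = 14+10 = 24
ES_Code review = max(EF_API spec=3, EF_Frontend dev=5, EF_Unit tests=19, EF_Integration tests=24) = 24; EF_Code review = 24+3 = 27
Expected project duration μ = 27 days. Critical path: Backend dev → Integration tests → Code review.

Variance along critical path = 5.444 + 1.778 + 0.111 = 7.333; σ = 2.708 days.
D = μ + z·σ = 27 + 0.842·2.708 = 29.3 days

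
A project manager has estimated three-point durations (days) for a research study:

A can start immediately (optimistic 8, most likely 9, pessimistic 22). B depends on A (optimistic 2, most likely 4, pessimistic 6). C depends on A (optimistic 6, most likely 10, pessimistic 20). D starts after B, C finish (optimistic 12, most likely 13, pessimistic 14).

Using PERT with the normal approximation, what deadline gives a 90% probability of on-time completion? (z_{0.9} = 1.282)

39.3 days

te_A = (8 + 4·9 + 22)/6 = 66/6 = 11; σ²_A = ((22−8)/6)² = 5.444
te_B = (2 + 4·4 + 6)/6 = 24/6 = 4; σ²_B = ((6−2)/6)² = 0.444
te_C = (6 + 4·10 + 20)/6 = 66/6 = 11; σ²_C = ((20−6)/6)² = 5.444
te_D = (12 + 4·13 + 14)/6 = 78/6 = 13; σ²_D = ((14−12)/6)² = 0.111

Forward pass:
ES_A = 0; EF_A = 11
ES_B = 11; EF_B = 11+4 = 15
ES_C = 11; EF_C = 11+11 = 22
ES_D = max(EF_B=15, EF_C=22) = 22; EF_D = 22+13 = 35
Expected project duration μ = 35 days. Critical path: A → C → D.

Variance along critical path = 5.444 + 5.444 + 0.111 = 11.000; σ = 3.317 days.
D = μ + z·σ = 35 + 1.282·3.317 = 39.3 days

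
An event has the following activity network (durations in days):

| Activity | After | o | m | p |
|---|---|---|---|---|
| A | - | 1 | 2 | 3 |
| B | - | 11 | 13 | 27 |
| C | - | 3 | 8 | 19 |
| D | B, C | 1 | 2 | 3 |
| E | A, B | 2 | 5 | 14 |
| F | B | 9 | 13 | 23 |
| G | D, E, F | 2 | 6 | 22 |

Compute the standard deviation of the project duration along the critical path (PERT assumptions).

te_A = (1 + 4·2 + 3)/6 = 12/6 = 2; σ²_A = ((3−1)/6)² = 0.111
te_B = (11 + 4·13 + 27)/6 = 90/6 = 15; σ²_B = ((27−11)/6)² = 7.111
te_C = (3 + 4·8 + 19)/6 = 54/6 = 9; σ²_C = ((19−3)/6)² = 7.111
te_D = (1 + 4·2 + 3)/6 = 12/6 = 2; σ²_D = ((3−1)/6)² = 0.111
te_E = (2 + 4·5 + 14)/6 = 36/6 = 6; σ²_E = ((14−2)/6)² = 4.000
te_F = (9 + 4·13 + 23)/6 = 84/6 = 14; σ²_F = ((23−9)/6)² = 5.444
te_G = (2 + 4·6 + 22)/6 = 48/6 = 8; σ²_G = ((22−2)/6)² = 11.111

Forward pass:
ES_A = 0; EF_A = 2
ES_B = 0; EF_B = 15
ES_C = 0; EF_C = 9
ES_D = max(EF_B=15, EF_C=9) = 15; EF_D = 15+2 = 17
ES_E = max(EF_A=2, EF_B=15) = 15; EF_E = 15+6 = 21
ES_F = 15; EF_F = 15+14 = 29
ES_G = max(EF_D=17, EF_E=21, EF_F=29) = 29; EF_G = 29+8 = 37
Expected project duration μ = 37 days. Critical path: B → F → G.

Variance along critical path = 7.111 + 5.444 + 11.111 = 23.667
σ = √23.667 = 4.865 days

4.86 days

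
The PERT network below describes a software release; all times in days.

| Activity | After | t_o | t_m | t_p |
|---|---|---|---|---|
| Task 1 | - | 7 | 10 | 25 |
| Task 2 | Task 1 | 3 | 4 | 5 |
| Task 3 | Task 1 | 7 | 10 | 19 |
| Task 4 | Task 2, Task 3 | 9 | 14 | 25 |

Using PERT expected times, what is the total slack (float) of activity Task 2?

7 days

te_Task 1 = (7 + 4·10 + 25)/6 = 72/6 = 12
te_Task 2 = (3 + 4·4 + 5)/6 = 24/6 = 4
te_Task 3 = (7 + 4·10 + 19)/6 = 66/6 = 11
te_Task 4 = (9 + 4·14 + 25)/6 = 90/6 = 15

Forward pass:
ES_Task 1 = 0; EF_Task 1 = 12
ES_Task 2 = 12; EF_Task 2 = 12+4 = 16
ES_Task 3 = 12; EF_Task 3 = 12+11 = 23
ES_Task 4 = max(EF_Task 2=16, EF_Task 3=23) = 23; EF_Task 4 = 23+15 = 38
Expected project duration μ = 38 days. Critical path: Task 1 → Task 3 → Task 4.

Backward pass:
LF_Task 4 = 38; LS_Task 4 = 38−15 = 23
LF_Task 3 = LS_Task 4 = 23; LS_Task 3 = 23−11 = 12
LF_Task 2 = LS_Task 4 = 23; LS_Task 2 = 23−4 = 19
LF_Task 1 = min(LS_Task 2=19, LS_Task 3=12) = 12; LS_Task 1 = 12−12 = 0
Slack_Task 2 = LS_Task 2 − ES_Task 2 = 19 − 12 = 7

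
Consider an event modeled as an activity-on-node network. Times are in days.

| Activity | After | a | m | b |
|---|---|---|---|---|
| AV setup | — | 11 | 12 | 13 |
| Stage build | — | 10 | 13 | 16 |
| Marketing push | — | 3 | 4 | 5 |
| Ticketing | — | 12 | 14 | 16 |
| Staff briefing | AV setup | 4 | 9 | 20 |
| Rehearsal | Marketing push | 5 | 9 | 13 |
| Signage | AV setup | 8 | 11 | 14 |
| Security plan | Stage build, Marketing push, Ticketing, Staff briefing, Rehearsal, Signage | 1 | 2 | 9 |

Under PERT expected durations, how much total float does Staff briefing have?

te_AV setup = (11 + 4·12 + 13)/6 = 72/6 = 12
te_Stage build = (10 + 4·13 + 16)/6 = 78/6 = 13
te_Marketing push = (3 + 4·4 + 5)/6 = 24/6 = 4
te_Ticketing = (12 + 4·14 + 16)/6 = 84/6 = 14
te_Staff briefing = (4 + 4·9 + 20)/6 = 60/6 = 10
te_Rehearsal = (5 + 4·9 + 13)/6 = 54/6 = 9
te_Signage = (8 + 4·11 + 14)/6 = 66/6 = 11
te_Security plan = (1 + 4·2 + 9)/6 = 18/6 = 3

Forward pass:
ES_AV setup = 0; EF_AV setup = 12
ES_Stage build = 0; EF_Stage build = 13
ES_Marketing push = 0; EF_Marketing push = 4
ES_Ticketing = 0; EF_Ticketing = 14
ES_Staff briefing = 12; EF_Staff briefing = 12+10 = 22
ES_Rehearsal = 4; EF_Rehearsal = 4+9 = 13
ES_Signage = 12; EF_Signage = 12+11 = 23
ES_Security plan = max(EF_Stage build=13, EF_Marketing push=4, EF_Ticketing=14, EF_Staff briefing=22, EF_Rehearsal=13, EF_Signage=23) = 23; EF_Security plan = 23+3 = 26
Expected project duration μ = 26 days. Critical path: AV setup → Signage → Security plan.

Backward pass:
LF_Security plan = 26; LS_Security plan = 26−3 = 23
LF_Signage = LS_Security plan = 23; LS_Signage = 23−11 = 12
LF_Rehearsal = LS_Security plan = 23; LS_Rehearsal = 23−9 = 14
LF_Staff briefing = LS_Security plan = 23; LS_Staff briefing = 23−10 = 13
LF_Ticketing = LS_Security plan = 23; LS_Ticketing = 23−14 = 9
LF_Marketing push = min(LS_Rehearsal=14, LS_Security plan=23) = 14; LS_Marketing push = 14−4 = 10
LF_Stage build = LS_Security plan = 23; LS_Stage build = 23−13 = 10
LF_AV setup = min(LS_Staff briefing=13, LS_Signage=12) = 12; LS_AV setup = 12−12 = 0
Slack_Staff briefing = LS_Staff briefing − ES_Staff briefing = 13 − 12 = 1

1 days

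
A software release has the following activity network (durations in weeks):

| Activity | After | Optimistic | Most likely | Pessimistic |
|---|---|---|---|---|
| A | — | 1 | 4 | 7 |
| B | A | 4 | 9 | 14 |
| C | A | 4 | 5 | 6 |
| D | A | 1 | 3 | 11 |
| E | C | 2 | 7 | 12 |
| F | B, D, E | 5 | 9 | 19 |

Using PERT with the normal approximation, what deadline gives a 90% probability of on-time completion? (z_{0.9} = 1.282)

te_A = (1 + 4·4 + 7)/6 = 24/6 = 4; σ²_A = ((7−1)/6)² = 1.000
te_B = (4 + 4·9 + 14)/6 = 54/6 = 9; σ²_B = ((14−4)/6)² = 2.778
te_C = (4 + 4·5 + 6)/6 = 30/6 = 5; σ²_C = ((6−4)/6)² = 0.111
te_D = (1 + 4·3 + 11)/6 = 24/6 = 4; σ²_D = ((11−1)/6)² = 2.778
te_E = (2 + 4·7 + 12)/6 = 42/6 = 7; σ²_E = ((12−2)/6)² = 2.778
te_F = (5 + 4·9 + 19)/6 = 60/6 = 10; σ²_F = ((19−5)/6)² = 5.444

Forward pass:
ES_A = 0; EF_A = 4
ES_B = 4; EF_B = 4+9 = 13
ES_C = 4; EF_C = 4+5 = 9
ES_D = 4; EF_D = 4+4 = 8
ES_E = 9; EF_E = 9+7 = 16
ES_F = max(EF_B=13, EF_D=8, EF_E=16) = 16; EF_F = 16+10 = 26
Expected project duration μ = 26 weeks. Critical path: A → C → E → F.

Variance along critical path = 1.000 + 0.111 + 2.778 + 5.444 = 9.333; σ = 3.055 weeks.
D = μ + z·σ = 26 + 1.282·3.055 = 29.9 weeks

29.9 weeks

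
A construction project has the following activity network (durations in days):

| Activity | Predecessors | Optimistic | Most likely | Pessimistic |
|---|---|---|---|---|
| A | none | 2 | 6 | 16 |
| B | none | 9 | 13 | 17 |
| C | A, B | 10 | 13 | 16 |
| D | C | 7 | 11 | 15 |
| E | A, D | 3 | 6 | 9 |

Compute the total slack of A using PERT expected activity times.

te_A = (2 + 4·6 + 16)/6 = 42/6 = 7
te_B = (9 + 4·13 + 17)/6 = 78/6 = 13
te_C = (10 + 4·13 + 16)/6 = 78/6 = 13
te_D = (7 + 4·11 + 15)/6 = 66/6 = 11
te_E = (3 + 4·6 + 9)/6 = 36/6 = 6

Forward pass:
ES_A = 0; EF_A = 7
ES_B = 0; EF_B = 13
ES_C = max(EF_A=7, EF_B=13) = 13; EF_C = 13+13 = 26
ES_D = 26; EF_D = 26+11 = 37
ES_E = max(EF_A=7, EF_D=37) = 37; EF_E = 37+6 = 43
Expected project duration μ = 43 days. Critical path: B → C → D → E.

Backward pass:
LF_E = 43; LS_E = 43−6 = 37
LF_D = LS_E = 37; LS_D = 37−11 = 26
LF_C = LS_D = 26; LS_C = 26−13 = 13
LF_B = LS_C = 13; LS_B = 13−13 = 0
LF_A = min(LS_C=13, LS_E=37) = 13; LS_A = 13−7 = 6
Slack_A = LS_A − ES_A = 6 − 0 = 6

6 days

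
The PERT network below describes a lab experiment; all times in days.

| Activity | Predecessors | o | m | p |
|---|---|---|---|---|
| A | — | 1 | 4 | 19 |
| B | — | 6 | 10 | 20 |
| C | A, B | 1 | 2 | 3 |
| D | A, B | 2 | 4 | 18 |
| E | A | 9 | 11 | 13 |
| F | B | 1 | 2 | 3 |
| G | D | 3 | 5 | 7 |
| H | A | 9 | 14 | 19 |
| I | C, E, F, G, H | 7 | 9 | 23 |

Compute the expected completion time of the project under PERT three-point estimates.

33 days

te_A = (1 + 4·4 + 19)/6 = 36/6 = 6
te_B = (6 + 4·10 + 20)/6 = 66/6 = 11
te_C = (1 + 4·2 + 3)/6 = 12/6 = 2
te_D = (2 + 4·4 + 18)/6 = 36/6 = 6
te_E = (9 + 4·11 + 13)/6 = 66/6 = 11
te_F = (1 + 4·2 + 3)/6 = 12/6 = 2
te_G = (3 + 4·5 + 7)/6 = 30/6 = 5
te_H = (9 + 4·14 + 19)/6 = 84/6 = 14
te_I = (7 + 4·9 + 23)/6 = 66/6 = 11

Forward pass:
ES_A = 0; EF_A = 6
ES_B = 0; EF_B = 11
ES_C = max(EF_A=6, EF_B=11) = 11; EF_C = 11+2 = 13
ES_D = max(EF_A=6, EF_B=11) = 11; EF_D = 11+6 = 17
ES_E = 6; EF_E = 6+11 = 17
ES_F = 11; EF_F = 11+2 = 13
ES_G = 17; EF_G = 17+5 = 22
ES_H = 6; EF_H = 6+14 = 20
ES_I = max(EF_C=13, EF_E=17, EF_F=13, EF_G=22, EF_H=20) = 22; EF_I = 22+11 = 33
Expected project duration μ = 33 days. Critical path: B → D → G → I.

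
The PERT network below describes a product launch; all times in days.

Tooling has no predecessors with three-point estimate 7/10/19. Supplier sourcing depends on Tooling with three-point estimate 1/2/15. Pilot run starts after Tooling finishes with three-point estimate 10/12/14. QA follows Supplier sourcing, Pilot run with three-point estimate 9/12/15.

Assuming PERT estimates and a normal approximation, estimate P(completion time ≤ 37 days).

0.804

te_Tooling = (7 + 4·10 + 19)/6 = 66/6 = 11; σ²_Tooling = ((19−7)/6)² = 4.000
te_Supplier sourcing = (1 + 4·2 + 15)/6 = 24/6 = 4; σ²_Supplier sourcing = ((15−1)/6)² = 5.444
te_Pilot run = (10 + 4·12 + 14)/6 = 72/6 = 12; σ²_Pilot run = ((14−10)/6)² = 0.444
te_QA = (9 + 4·12 + 15)/6 = 72/6 = 12; σ²_QA = ((15−9)/6)² = 1.000

Forward pass:
ES_Tooling = 0; EF_Tooling = 11
ES_Supplier sourcing = 11; EF_Supplier sourcing = 11+4 = 15
ES_Pilot run = 11; EF_Pilot run = 11+12 = 23
ES_QA = max(EF_Supplier sourcing=15, EF_Pilot run=23) = 23; EF_QA = 23+12 = 35
Expected project duration μ = 35 days. Critical path: Tooling → Pilot run → QA.

Variance along critical path = 4.000 + 0.444 + 1.000 = 5.444; σ = √5.444 = 2.333 days.
Z = (37 − 35) / 2.333 = 0.857
P(T ≤ 37) = Φ(0.857) ≈ 0.804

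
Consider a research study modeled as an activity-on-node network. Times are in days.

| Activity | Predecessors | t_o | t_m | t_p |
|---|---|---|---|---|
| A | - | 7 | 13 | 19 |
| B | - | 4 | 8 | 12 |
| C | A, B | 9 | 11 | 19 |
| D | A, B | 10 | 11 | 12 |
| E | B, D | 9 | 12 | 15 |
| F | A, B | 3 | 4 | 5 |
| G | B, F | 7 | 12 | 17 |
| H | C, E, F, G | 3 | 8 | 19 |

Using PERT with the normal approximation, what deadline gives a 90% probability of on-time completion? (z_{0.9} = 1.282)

49.5 days

te_A = (7 + 4·13 + 19)/6 = 78/6 = 13; σ²_A = ((19−7)/6)² = 4.000
te_B = (4 + 4·8 + 12)/6 = 48/6 = 8; σ²_B = ((12−4)/6)² = 1.778
te_C = (9 + 4·11 + 19)/6 = 72/6 = 12; σ²_C = ((19−9)/6)² = 2.778
te_D = (10 + 4·11 + 12)/6 = 66/6 = 11; σ²_D = ((12−10)/6)² = 0.111
te_E = (9 + 4·12 + 15)/6 = 72/6 = 12; σ²_E = ((15−9)/6)² = 1.000
te_F = (3 + 4·4 + 5)/6 = 24/6 = 4; σ²_F = ((5−3)/6)² = 0.111
te_G = (7 + 4·12 + 17)/6 = 72/6 = 12; σ²_G = ((17−7)/6)² = 2.778
te_H = (3 + 4·8 + 19)/6 = 54/6 = 9; σ²_H = ((19−3)/6)² = 7.111

Forward pass:
ES_A = 0; EF_A = 13
ES_B = 0; EF_B = 8
ES_C = max(EF_A=13, EF_B=8) = 13; EF_C = 13+12 = 25
ES_D = max(EF_A=13, EF_B=8) = 13; EF_D = 13+11 = 24
ES_E = max(EF_B=8, EF_D=24) = 24; EF_E = 24+12 = 36
ES_F = max(EF_A=13, EF_B=8) = 13; EF_F = 13+4 = 17
ES_G = max(EF_B=8, EF_F=17) = 17; EF_G = 17+12 = 29
ES_H = max(EF_C=25, EF_E=36, EF_F=17, EF_G=29) = 36; EF_H = 36+9 = 45
Expected project duration μ = 45 days. Critical path: A → D → E → H.

Variance along critical path = 4.000 + 0.111 + 1.000 + 7.111 = 12.222; σ = 3.496 days.
D = μ + z·σ = 45 + 1.282·3.496 = 49.5 days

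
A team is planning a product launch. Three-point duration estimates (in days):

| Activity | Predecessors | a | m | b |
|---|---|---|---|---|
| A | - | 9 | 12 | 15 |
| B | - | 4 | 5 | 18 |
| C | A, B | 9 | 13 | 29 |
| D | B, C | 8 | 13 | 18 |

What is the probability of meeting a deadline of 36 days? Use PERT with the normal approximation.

0.150

te_A = (9 + 4·12 + 15)/6 = 72/6 = 12; σ²_A = ((15−9)/6)² = 1.000
te_B = (4 + 4·5 + 18)/6 = 42/6 = 7; σ²_B = ((18−4)/6)² = 5.444
te_C = (9 + 4·13 + 29)/6 = 90/6 = 15; σ²_C = ((29−9)/6)² = 11.111
te_D = (8 + 4·13 + 18)/6 = 78/6 = 13; σ²_D = ((18−8)/6)² = 2.778

Forward pass:
ES_A = 0; EF_A = 12
ES_B = 0; EF_B = 7
ES_C = max(EF_A=12, EF_B=7) = 12; EF_C = 12+15 = 27
ES_D = max(EF_B=7, EF_C=27) = 27; EF_D = 27+13 = 40
Expected project duration μ = 40 days. Critical path: A → C → D.

Variance along critical path = 1.000 + 11.111 + 2.778 = 14.889; σ = √14.889 = 3.859 days.
Z = (36 − 40) / 3.859 = -1.037
P(T ≤ 36) = Φ(-1.037) ≈ 0.150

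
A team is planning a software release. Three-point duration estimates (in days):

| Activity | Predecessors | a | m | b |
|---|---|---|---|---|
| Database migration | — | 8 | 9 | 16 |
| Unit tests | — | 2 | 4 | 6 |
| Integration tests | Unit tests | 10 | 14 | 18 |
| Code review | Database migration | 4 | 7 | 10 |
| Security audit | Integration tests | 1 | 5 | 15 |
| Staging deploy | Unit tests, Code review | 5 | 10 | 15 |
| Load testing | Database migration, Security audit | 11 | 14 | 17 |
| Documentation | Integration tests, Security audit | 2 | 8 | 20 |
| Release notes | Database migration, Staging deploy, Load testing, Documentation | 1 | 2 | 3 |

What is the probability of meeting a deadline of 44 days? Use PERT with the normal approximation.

te_Database migration = (8 + 4·9 + 16)/6 = 60/6 = 10; σ²_Database migration = ((16−8)/6)² = 1.778
te_Unit tests = (2 + 4·4 + 6)/6 = 24/6 = 4; σ²_Unit tests = ((6−2)/6)² = 0.444
te_Integration tests = (10 + 4·14 + 18)/6 = 84/6 = 14; σ²_Integration tests = ((18−10)/6)² = 1.778
te_Code review = (4 + 4·7 + 10)/6 = 42/6 = 7; σ²_Code review = ((10−4)/6)² = 1.000
te_Security audit = (1 + 4·5 + 15)/6 = 36/6 = 6; σ²_Security audit = ((15−1)/6)² = 5.444
te_Staging deploy = (5 + 4·10 + 15)/6 = 60/6 = 10; σ²_Staging deploy = ((15−5)/6)² = 2.778
te_Load testing = (11 + 4·14 + 17)/6 = 84/6 = 14; σ²_Load testing = ((17−11)/6)² = 1.000
te_Documentation = (2 + 4·8 + 20)/6 = 54/6 = 9; σ²_Documentation = ((20−2)/6)² = 9.000
te_Release notes = (1 + 4·2 + 3)/6 = 12/6 = 2; σ²_Release notes = ((3−1)/6)² = 0.111

Forward pass:
ES_Database migration = 0; EF_Database migration = 10
ES_Unit tests = 0; EF_Unit tests = 4
ES_Integration tests = 4; EF_Integration tests = 4+14 = 18
ES_Code review = 10; EF_Code review = 10+7 = 17
ES_Security audit = 18; EF_Security audit = 18+6 = 24
ES_Staging deploy = max(EF_Unit tests=4, EF_Code review=17) = 17; EF_Staging deploy = 17+10 = 27
ES_Load testing = max(EF_Database migration=10, EF_Security audit=24) = 24; EF_Load testing = 24+14 = 38
ES_Documentation = max(EF_Integration tests=18, EF_Security audit=24) = 24; EF_Documentation = 24+9 = 33
ES_Release notes = max(EF_Database migration=10, EF_Staging deploy=27, EF_Load testing=38, EF_Documentation=33) = 38; EF_Release notes = 38+2 = 40
Expected project duration μ = 40 days. Critical path: Unit tests → Integration tests → Security audit → Load testing → Release notes.

Variance along critical path = 0.444 + 1.778 + 5.444 + 1.000 + 0.111 = 8.778; σ = √8.778 = 2.963 days.
Z = (44 − 40) / 2.963 = 1.350
P(T ≤ 44) = Φ(1.350) ≈ 0.912

0.912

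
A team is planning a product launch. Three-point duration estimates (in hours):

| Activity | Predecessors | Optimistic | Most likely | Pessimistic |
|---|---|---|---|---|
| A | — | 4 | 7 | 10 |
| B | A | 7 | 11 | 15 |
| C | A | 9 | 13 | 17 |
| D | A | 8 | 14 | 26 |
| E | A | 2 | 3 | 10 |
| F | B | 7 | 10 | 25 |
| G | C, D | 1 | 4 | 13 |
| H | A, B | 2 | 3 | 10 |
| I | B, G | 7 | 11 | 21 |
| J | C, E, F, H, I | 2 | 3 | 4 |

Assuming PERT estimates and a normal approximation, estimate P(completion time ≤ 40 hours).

0.326

te_A = (4 + 4·7 + 10)/6 = 42/6 = 7; σ²_A = ((10−4)/6)² = 1.000
te_B = (7 + 4·11 + 15)/6 = 66/6 = 11; σ²_B = ((15−7)/6)² = 1.778
te_C = (9 + 4·13 + 17)/6 = 78/6 = 13; σ²_C = ((17−9)/6)² = 1.778
te_D = (8 + 4·14 + 26)/6 = 90/6 = 15; σ²_D = ((26−8)/6)² = 9.000
te_E = (2 + 4·3 + 10)/6 = 24/6 = 4; σ²_E = ((10−2)/6)² = 1.778
te_F = (7 + 4·10 + 25)/6 = 72/6 = 12; σ²_F = ((25−7)/6)² = 9.000
te_G = (1 + 4·4 + 13)/6 = 30/6 = 5; σ²_G = ((13−1)/6)² = 4.000
te_H = (2 + 4·3 + 10)/6 = 24/6 = 4; σ²_H = ((10−2)/6)² = 1.778
te_I = (7 + 4·11 + 21)/6 = 72/6 = 12; σ²_I = ((21−7)/6)² = 5.444
te_J = (2 + 4·3 + 4)/6 = 18/6 = 3; σ²_J = ((4−2)/6)² = 0.111

Forward pass:
ES_A = 0; EF_A = 7
ES_B = 7; EF_B = 7+11 = 18
ES_C = 7; EF_C = 7+13 = 20
ES_D = 7; EF_D = 7+15 = 22
ES_E = 7; EF_E = 7+4 = 11
ES_F = 18; EF_F = 18+12 = 30
ES_G = max(EF_C=20, EF_D=22) = 22; EF_G = 22+5 = 27
ES_H = max(EF_A=7, EF_B=18) = 18; EF_H = 18+4 = 22
ES_I = max(EF_B=18, EF_G=27) = 27; EF_I = 27+12 = 39
ES_J = max(EF_C=20, EF_E=11, EF_F=30, EF_H=22, EF_I=39) = 39; EF_J = 39+3 = 42
Expected project duration μ = 42 hours. Critical path: A → D → G → I → J.

Variance along critical path = 1.000 + 9.000 + 4.000 + 5.444 + 0.111 = 19.556; σ = √19.556 = 4.422 hours.
Z = (40 − 42) / 4.422 = -0.452
P(T ≤ 40) = Φ(-0.452) ≈ 0.326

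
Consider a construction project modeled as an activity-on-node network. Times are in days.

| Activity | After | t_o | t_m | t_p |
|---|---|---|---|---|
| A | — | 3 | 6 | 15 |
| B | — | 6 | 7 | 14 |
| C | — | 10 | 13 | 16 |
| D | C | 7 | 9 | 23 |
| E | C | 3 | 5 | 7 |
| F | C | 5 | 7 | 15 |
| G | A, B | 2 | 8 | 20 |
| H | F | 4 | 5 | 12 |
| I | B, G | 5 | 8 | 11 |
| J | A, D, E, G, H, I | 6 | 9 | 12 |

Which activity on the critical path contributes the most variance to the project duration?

F

te_A = (3 + 4·6 + 15)/6 = 42/6 = 7; σ²_A = ((15−3)/6)² = 4.000
te_B = (6 + 4·7 + 14)/6 = 48/6 = 8; σ²_B = ((14−6)/6)² = 1.778
te_C = (10 + 4·13 + 16)/6 = 78/6 = 13; σ²_C = ((16−10)/6)² = 1.000
te_D = (7 + 4·9 + 23)/6 = 66/6 = 11; σ²_D = ((23−7)/6)² = 7.111
te_E = (3 + 4·5 + 7)/6 = 30/6 = 5; σ²_E = ((7−3)/6)² = 0.444
te_F = (5 + 4·7 + 15)/6 = 48/6 = 8; σ²_F = ((15−5)/6)² = 2.778
te_G = (2 + 4·8 + 20)/6 = 54/6 = 9; σ²_G = ((20−2)/6)² = 9.000
te_H = (4 + 4·5 + 12)/6 = 36/6 = 6; σ²_H = ((12−4)/6)² = 1.778
te_I = (5 + 4·8 + 11)/6 = 48/6 = 8; σ²_I = ((11−5)/6)² = 1.000
te_J = (6 + 4·9 + 12)/6 = 54/6 = 9; σ²_J = ((12−6)/6)² = 1.000

Forward pass:
ES_A = 0; EF_A = 7
ES_B = 0; EF_B = 8
ES_C = 0; EF_C = 13
ES_D = 13; EF_D = 13+11 = 24
ES_E = 13; EF_E = 13+5 = 18
ES_F = 13; EF_F = 13+8 = 21
ES_G = max(EF_A=7, EF_B=8) = 8; EF_G = 8+9 = 17
ES_H = 21; EF_H = 21+6 = 27
ES_I = max(EF_B=8, EF_G=17) = 17; EF_I = 17+8 = 25
ES_J = max(EF_A=7, EF_D=24, EF_E=18, EF_G=17, EF_H=27, EF_I=25) = 27; EF_J = 27+9 = 36
Expected project duration μ = 36 days. Critical path: C → F → H → J.

Variances on critical path: σ²_C=1.000, σ²_F=2.778, σ²_H=1.778, σ²_J=1.000.
Largest is σ²_F = 2.778.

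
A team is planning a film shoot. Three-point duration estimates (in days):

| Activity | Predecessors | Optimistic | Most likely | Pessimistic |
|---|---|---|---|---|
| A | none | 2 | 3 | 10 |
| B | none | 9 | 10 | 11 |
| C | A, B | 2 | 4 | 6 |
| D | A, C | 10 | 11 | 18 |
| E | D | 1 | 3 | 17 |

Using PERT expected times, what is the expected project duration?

31 days

te_A = (2 + 4·3 + 10)/6 = 24/6 = 4
te_B = (9 + 4·10 + 11)/6 = 60/6 = 10
te_C = (2 + 4·4 + 6)/6 = 24/6 = 4
te_D = (10 + 4·11 + 18)/6 = 72/6 = 12
te_E = (1 + 4·3 + 17)/6 = 30/6 = 5

Forward pass:
ES_A = 0; EF_A = 4
ES_B = 0; EF_B = 10
ES_C = max(EF_A=4, EF_B=10) = 10; EF_C = 10+4 = 14
ES_D = max(EF_A=4, EF_C=14) = 14; EF_D = 14+12 = 26
ES_E = 26; EF_E = 26+5 = 31
Expected project duration μ = 31 days. Critical path: B → C → D → E.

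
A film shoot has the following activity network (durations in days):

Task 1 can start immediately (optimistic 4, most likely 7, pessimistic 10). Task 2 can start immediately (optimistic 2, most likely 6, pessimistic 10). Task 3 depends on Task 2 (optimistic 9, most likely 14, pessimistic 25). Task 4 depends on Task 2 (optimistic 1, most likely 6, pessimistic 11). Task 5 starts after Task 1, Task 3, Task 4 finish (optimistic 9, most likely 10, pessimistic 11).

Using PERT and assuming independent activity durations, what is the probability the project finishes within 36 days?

te_Task 1 = (4 + 4·7 + 10)/6 = 42/6 = 7; σ²_Task 1 = ((10−4)/6)² = 1.000
te_Task 2 = (2 + 4·6 + 10)/6 = 36/6 = 6; σ²_Task 2 = ((10−2)/6)² = 1.778
te_Task 3 = (9 + 4·14 + 25)/6 = 90/6 = 15; σ²_Task 3 = ((25−9)/6)² = 7.111
te_Task 4 = (1 + 4·6 + 11)/6 = 36/6 = 6; σ²_Task 4 = ((11−1)/6)² = 2.778
te_Task 5 = (9 + 4·10 + 11)/6 = 60/6 = 10; σ²_Task 5 = ((11−9)/6)² = 0.111

Forward pass:
ES_Task 1 = 0; EF_Task 1 = 7
ES_Task 2 = 0; EF_Task 2 = 6
ES_Task 3 = 6; EF_Task 3 = 6+15 = 21
ES_Task 4 = 6; EF_Task 4 = 6+6 = 12
ES_Task 5 = max(EF_Task 1=7, EF_Task 3=21, EF_Task 4=12) = 21; EF_Task 5 = 21+10 = 31
Expected project duration μ = 31 days. Critical path: Task 2 → Task 3 → Task 5.

Variance along critical path = 1.778 + 7.111 + 0.111 = 9.000; σ = √9.000 = 3.000 days.
Z = (36 − 31) / 3.000 = 1.667
P(T ≤ 36) = Φ(1.667) ≈ 0.952

0.952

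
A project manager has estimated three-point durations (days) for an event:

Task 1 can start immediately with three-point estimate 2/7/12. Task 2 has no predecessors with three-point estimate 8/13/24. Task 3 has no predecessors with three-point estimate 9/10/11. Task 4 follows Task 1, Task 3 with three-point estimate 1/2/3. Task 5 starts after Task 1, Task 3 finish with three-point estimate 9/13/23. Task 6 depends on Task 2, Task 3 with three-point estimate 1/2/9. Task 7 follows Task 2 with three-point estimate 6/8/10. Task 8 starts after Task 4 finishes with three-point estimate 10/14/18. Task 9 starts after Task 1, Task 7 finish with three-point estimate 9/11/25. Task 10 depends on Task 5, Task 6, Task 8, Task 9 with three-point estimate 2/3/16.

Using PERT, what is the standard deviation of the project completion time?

te_Task 1 = (2 + 4·7 + 12)/6 = 42/6 = 7; σ²_Task 1 = ((12−2)/6)² = 2.778
te_Task 2 = (8 + 4·13 + 24)/6 = 84/6 = 14; σ²_Task 2 = ((24−8)/6)² = 7.111
te_Task 3 = (9 + 4·10 + 11)/6 = 60/6 = 10; σ²_Task 3 = ((11−9)/6)² = 0.111
te_Task 4 = (1 + 4·2 + 3)/6 = 12/6 = 2; σ²_Task 4 = ((3−1)/6)² = 0.111
te_Task 5 = (9 + 4·13 + 23)/6 = 84/6 = 14; σ²_Task 5 = ((23−9)/6)² = 5.444
te_Task 6 = (1 + 4·2 + 9)/6 = 18/6 = 3; σ²_Task 6 = ((9−1)/6)² = 1.778
te_Task 7 = (6 + 4·8 + 10)/6 = 48/6 = 8; σ²_Task 7 = ((10−6)/6)² = 0.444
te_Task 8 = (10 + 4·14 + 18)/6 = 84/6 = 14; σ²_Task 8 = ((18−10)/6)² = 1.778
te_Task 9 = (9 + 4·11 + 25)/6 = 78/6 = 13; σ²_Task 9 = ((25−9)/6)² = 7.111
te_Task 10 = (2 + 4·3 + 16)/6 = 30/6 = 5; σ²_Task 10 = ((16−2)/6)² = 5.444

Forward pass:
ES_Task 1 = 0; EF_Task 1 = 7
ES_Task 2 = 0; EF_Task 2 = 14
ES_Task 3 = 0; EF_Task 3 = 10
ES_Task 4 = max(EF_Task 1=7, EF_Task 3=10) = 10; EF_Task 4 = 10+2 = 12
ES_Task 5 = max(EF_Task 1=7, EF_Task 3=10) = 10; EF_Task 5 = 10+14 = 24
ES_Task 6 = max(EF_Task 2=14, EF_Task 3=10) = 14; EF_Task 6 = 14+3 = 17
ES_Task 7 = 14; EF_Task 7 = 14+8 = 22
ES_Task 8 = 12; EF_Task 8 = 12+14 = 26
ES_Task 9 = max(EF_Task 1=7, EF_Task 7=22) = 22; EF_Task 9 = 22+13 = 35
ES_Task 10 = max(EF_Task 5=24, EF_Task 6=17, EF_Task 8=26, EF_Task 9=35) = 35; EF_Task 10 = 35+5 = 40
Expected project duration μ = 40 days. Critical path: Task 2 → Task 7 → Task 9 → Task 10.

Variance along critical path = 7.111 + 0.444 + 7.111 + 5.444 = 20.111
σ = √20.111 = 4.485 days

4.48 days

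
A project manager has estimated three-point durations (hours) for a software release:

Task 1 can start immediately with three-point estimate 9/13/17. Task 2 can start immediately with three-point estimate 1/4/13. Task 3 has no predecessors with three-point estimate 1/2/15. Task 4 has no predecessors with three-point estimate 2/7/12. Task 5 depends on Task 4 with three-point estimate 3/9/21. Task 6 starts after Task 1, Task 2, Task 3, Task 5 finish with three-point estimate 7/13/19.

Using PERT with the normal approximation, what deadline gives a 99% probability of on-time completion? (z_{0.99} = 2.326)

te_Task 1 = (9 + 4·13 + 17)/6 = 78/6 = 13; σ²_Task 1 = ((17−9)/6)² = 1.778
te_Task 2 = (1 + 4·4 + 13)/6 = 30/6 = 5; σ²_Task 2 = ((13−1)/6)² = 4.000
te_Task 3 = (1 + 4·2 + 15)/6 = 24/6 = 4; σ²_Task 3 = ((15−1)/6)² = 5.444
te_Task 4 = (2 + 4·7 + 12)/6 = 42/6 = 7; σ²_Task 4 = ((12−2)/6)² = 2.778
te_Task 5 = (3 + 4·9 + 21)/6 = 60/6 = 10; σ²_Task 5 = ((21−3)/6)² = 9.000
te_Task 6 = (7 + 4·13 + 19)/6 = 78/6 = 13; σ²_Task 6 = ((19−7)/6)² = 4.000

Forward pass:
ES_Task 1 = 0; EF_Task 1 = 13
ES_Task 2 = 0; EF_Task 2 = 5
ES_Task 3 = 0; EF_Task 3 = 4
ES_Task 4 = 0; EF_Task 4 = 7
ES_Task 5 = 7; EF_Task 5 = 7+10 = 17
ES_Task 6 = max(EF_Task 1=13, EF_Task 2=5, EF_Task 3=4, EF_Task 5=17) = 17; EF_Task 6 = 17+13 = 30
Expected project duration μ = 30 hours. Critical path: Task 4 → Task 5 → Task 6.

Variance along critical path = 2.778 + 9.000 + 4.000 = 15.778; σ = 3.972 hours.
D = μ + z·σ = 30 + 2.326·3.972 = 39.2 hours

39.2 hours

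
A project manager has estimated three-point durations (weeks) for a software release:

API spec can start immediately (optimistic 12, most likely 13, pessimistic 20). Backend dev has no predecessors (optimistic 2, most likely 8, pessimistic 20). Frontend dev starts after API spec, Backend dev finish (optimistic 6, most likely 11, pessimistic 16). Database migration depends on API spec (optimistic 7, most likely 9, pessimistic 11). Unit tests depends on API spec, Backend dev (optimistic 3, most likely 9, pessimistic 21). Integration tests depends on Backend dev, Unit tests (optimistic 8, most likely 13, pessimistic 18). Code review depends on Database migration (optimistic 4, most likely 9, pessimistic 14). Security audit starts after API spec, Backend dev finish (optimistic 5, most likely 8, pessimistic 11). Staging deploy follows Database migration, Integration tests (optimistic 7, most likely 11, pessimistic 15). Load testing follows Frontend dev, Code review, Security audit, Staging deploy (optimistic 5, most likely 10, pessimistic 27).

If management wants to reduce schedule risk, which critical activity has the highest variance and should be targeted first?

Load testing

te_API spec = (12 + 4·13 + 20)/6 = 84/6 = 14; σ²_API spec = ((20−12)/6)² = 1.778
te_Backend dev = (2 + 4·8 + 20)/6 = 54/6 = 9; σ²_Backend dev = ((20−2)/6)² = 9.000
te_Frontend dev = (6 + 4·11 + 16)/6 = 66/6 = 11; σ²_Frontend dev = ((16−6)/6)² = 2.778
te_Database migration = (7 + 4·9 + 11)/6 = 54/6 = 9; σ²_Database migration = ((11−7)/6)² = 0.444
te_Unit tests = (3 + 4·9 + 21)/6 = 60/6 = 10; σ²_Unit tests = ((21−3)/6)² = 9.000
te_Integration tests = (8 + 4·13 + 18)/6 = 78/6 = 13; σ²_Integration tests = ((18−8)/6)² = 2.778
te_Code review = (4 + 4·9 + 14)/6 = 54/6 = 9; σ²_Code review = ((14−4)/6)² = 2.778
te_Security audit = (5 + 4·8 + 11)/6 = 48/6 = 8; σ²_Security audit = ((11−5)/6)² = 1.000
te_Staging deploy = (7 + 4·11 + 15)/6 = 66/6 = 11; σ²_Staging deploy = ((15−7)/6)² = 1.778
te_Load testing = (5 + 4·10 + 27)/6 = 72/6 = 12; σ²_Load testing = ((27−5)/6)² = 13.444

Forward pass:
ES_API spec = 0; EF_API spec = 14
ES_Backend dev = 0; EF_Backend dev = 9
ES_Frontend dev = max(EF_API spec=14, EF_Backend dev=9) = 14; EF_Frontend dev = 14+11 = 25
ES_Database migration = 14; EF_Database migration = 14+9 = 23
ES_Unit tests = max(EF_API spec=14, EF_Backend dev=9) = 14; EF_Unit tests = 14+10 = 24
ES_Integration tests = max(EF_Backend dev=9, EF_Unit tests=24) = 24; EF_Integration tests = 24+13 = 37
ES_Code review = 23; EF_Code review = 23+9 = 32
ES_Security audit = max(EF_API spec=14, EF_Backend dev=9) = 14; EF_Security audit = 14+8 = 22
ES_Staging deploy = max(EF_Database migration=23, EF_Integration tests=37) = 37; EF_Staging deploy = 37+11 = 48
ES_Load testing = max(EF_Frontend dev=25, EF_Code review=32, EF_Security audit=22, EF_Staging deploy=48) = 48; EF_Load testing = 48+12 = 60
Expected project duration μ = 60 weeks. Critical path: API spec → Unit tests → Integration tests → Staging deploy → Load testing.

Variances on critical path: σ²_API spec=1.778, σ²_Unit tests=9.000, σ²_Integration tests=2.778, σ²_Staging deploy=1.778, σ²_Load testing=13.444.
Largest is σ²_Load testing = 13.444.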